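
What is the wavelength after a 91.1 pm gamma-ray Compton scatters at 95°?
93.7378 pm

Using the Compton scattering formula:
λ' = λ + Δλ = λ + λ_C(1 - cos θ)

Given:
- Initial wavelength λ = 91.1 pm
- Scattering angle θ = 95°
- Compton wavelength λ_C ≈ 2.4263 pm

Calculate the shift:
Δλ = 2.4263 × (1 - cos(95°))
Δλ = 2.4263 × 1.0872
Δλ = 2.6378 pm

Final wavelength:
λ' = 91.1 + 2.6378 = 93.7378 pm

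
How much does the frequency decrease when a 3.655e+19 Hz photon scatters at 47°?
3.143e+18 Hz (decrease)

Convert frequency to wavelength (c = 299792458 m/s):
λ₀ = c/f₀ = 299792458/3.655e+19 = 8.2022560e-12 m = 8.2023 pm

Calculate Compton shift:
Δλ = λ_C(1 - cos(47°)) = 0.7716 pm

Final wavelength:
λ' = λ₀ + Δλ = 8.2023 + 0.7716 = 8.9738 pm

Final frequency:
f' = c/λ' = 299792458/8.9738267e-12 = 3.3407427e+19 Hz

Frequency shift (decrease):
Δf = f₀ - f' = 3.655e+19 - 3.3407427e+19 = 3.143e+18 Hz

(Intermediate values are shown rounded; full precision is carried through to the final answer.)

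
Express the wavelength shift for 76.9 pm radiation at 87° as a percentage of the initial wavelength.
2.9900%

Calculate the Compton shift:
Δλ = λ_C(1 - cos(87°))
Δλ = 2.4263 × (1 - cos(87°))
Δλ = 2.4263 × 0.9477
Δλ = 2.2993 pm

Percentage change:
(Δλ/λ₀) × 100 = (2.2993/76.9) × 100
= 2.9900%

(Intermediate values are shown rounded; full precision is carried through to the final answer.)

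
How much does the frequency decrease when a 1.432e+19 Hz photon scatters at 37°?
3.266e+17 Hz (decrease)

Convert frequency to wavelength (c = 299792458 m/s):
λ₀ = c/f₀ = 299792458/1.432e+19 = 2.0935228e-11 m = 20.9352 pm

Calculate Compton shift:
Δλ = λ_C(1 - cos(37°)) = 0.4886 pm

Final wavelength:
λ' = λ₀ + Δλ = 20.9352 + 0.4886 = 21.4238 pm

Final frequency:
f' = c/λ' = 299792458/2.1423800e-11 = 1.3993430e+19 Hz

Frequency shift (decrease):
Δf = f₀ - f' = 1.432e+19 - 1.3993430e+19 = 3.266e+17 Hz

(Intermediate values are shown rounded; full precision is carried through to the final answer.)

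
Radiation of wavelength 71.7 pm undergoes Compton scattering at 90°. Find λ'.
74.1263 pm

Using the Compton formula: λ' = λ + λ_C(1 − cos θ)

For θ = 90°, cos θ = 0 (exact) = 0.0000, so:
1 − cos 90° = 1 − (0) = 1.0000

Δλ = λ_C × 1.0000 = 2.4263 × 1.0000 = 2.4263 pm

λ' = 71.7 + 2.4263 = 74.1263 pm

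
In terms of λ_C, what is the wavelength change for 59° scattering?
0.4850 λ_C

The Compton shift formula is:
Δλ = λ_C(1 - cos θ)

Dividing both sides by λ_C:
Δλ/λ_C = 1 - cos θ

For θ = 59°:
Δλ/λ_C = 1 - cos(59°)
Δλ/λ_C = 1 - 0.5150
Δλ/λ_C = 0.4850

This means the shift is 0.4850 × λ_C = 1.1767 pm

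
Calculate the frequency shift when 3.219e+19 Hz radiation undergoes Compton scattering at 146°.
1.039e+19 Hz (decrease)

Convert frequency to wavelength (c = 299792458 m/s):
λ₀ = c/f₀ = 299792458/3.219e+19 = 9.3132171e-12 m = 9.3132 pm

Calculate Compton shift:
Δλ = λ_C(1 - cos(146°)) = 4.4378 pm

Final wavelength:
λ' = λ₀ + Δλ = 9.3132 + 4.4378 = 13.7510 pm

Final frequency:
f' = c/λ' = 299792458/1.3751030e-11 = 2.1801455e+19 Hz

Frequency shift (decrease):
Δf = f₀ - f' = 3.219e+19 - 2.1801455e+19 = 1.039e+19 Hz

(Intermediate values are shown rounded; full precision is carried through to the final answer.)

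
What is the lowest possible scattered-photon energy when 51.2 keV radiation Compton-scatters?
42.6527 keV (at θ = 180°)

The scattered photon has minimum energy when its wavelength is maximum, i.e., when the Compton shift Δλ = λ_C(1 − cos θ) is maximum. This occurs at θ = 180° (backscattering), giving Δλ_max = 2λ_C = 4.8526 pm.

Initial wavelength: λ₀ = hc/E₀ = 24.2157 pm
Maximum final wavelength: λ'_max = λ₀ + 2λ_C = 24.2157 + 4.8526 = 29.0683 pm
Minimum final energy: E'_min = hc/λ'_max = 42.6527 keV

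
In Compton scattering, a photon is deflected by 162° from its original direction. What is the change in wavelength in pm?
4.7339 pm

Using the Compton scattering formula:
Δλ = λ_C(1 - cos θ)

where λ_C = h/(m_e·c) ≈ 2.4263 pm is the Compton wavelength of an electron.

For θ = 162°:
cos(162°) = -0.9511
1 - cos(162°) = 1.9511

Δλ = 2.4263 × 1.9511
Δλ = 4.7339 pm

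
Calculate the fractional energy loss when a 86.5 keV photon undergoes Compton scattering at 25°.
0.0156 (or 1.56%)

Calculate initial and final photon energies:

Initial: E₀ = 86.5 keV → λ₀ = 14.3334 pm
Compton shift: Δλ = 0.2273 pm
Final wavelength: λ' = 14.5608 pm
Final energy: E' = 85.1495 keV

Fractional energy loss:
(E₀ - E')/E₀ = (86.5000 - 85.1495)/86.5000
= 1.3505/86.5000
= 0.0156
= 1.56%

(Intermediate values are shown rounded; full precision is carried through to the final answer.)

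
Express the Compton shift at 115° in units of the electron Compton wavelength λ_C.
1.4226 λ_C

The Compton shift formula is:
Δλ = λ_C(1 - cos θ)

Dividing both sides by λ_C:
Δλ/λ_C = 1 - cos θ

For θ = 115°:
Δλ/λ_C = 1 - cos(115°)
Δλ/λ_C = 1 - -0.4226
Δλ/λ_C = 1.4226

This means the shift is 1.4226 × λ_C = 3.4517 pm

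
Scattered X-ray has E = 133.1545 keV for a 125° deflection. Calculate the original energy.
225.7000 keV

Convert final energy to wavelength (hc ≈ 1239.842 keV·pm):
λ' = hc/E' = 1239.842 / 133.1545 = 9.3113 pm

Calculate the Compton shift:
Δλ = λ_C(1 - cos(125°))
Δλ = 2.4263 × (1 - cos(125°))
Δλ = 3.8180 pm

Initial wavelength:
λ = λ' - Δλ = 9.3113 - 3.8180 = 5.4933 pm

Initial energy:
E = hc/λ = 1239.842 / 5.4933 = 225.7000 keV

(Intermediate values are shown rounded; full precision is carried through to the final answer.)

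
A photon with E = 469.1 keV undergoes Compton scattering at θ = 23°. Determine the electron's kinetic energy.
31.9052 keV

By energy conservation: K_e = E_initial - E_final

First find the scattered photon energy:
Initial wavelength: λ = hc/E = 2.6430 pm
Compton shift: Δλ = λ_C(1 - cos(23°)) = 0.1929 pm
Final wavelength: λ' = 2.6430 + 0.1929 = 2.8359 pm
Final photon energy: E' = hc/λ' = 437.1948 keV

Electron kinetic energy:
K_e = E - E' = 469.1000 - 437.1948 = 31.9052 keV

(Intermediate values are shown rounded; full precision is carried through to the final answer.)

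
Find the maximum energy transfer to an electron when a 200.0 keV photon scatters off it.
87.8157 keV

Maximum energy transfer occurs at θ = 180° (backscattering).

Initial photon: E₀ = 200.0 keV → λ₀ = 6.1992 pm

Maximum Compton shift (at 180°):
Δλ_max = 2λ_C = 2 × 2.4263 = 4.8526 pm

Final wavelength:
λ' = 6.1992 + 4.8526 = 11.0518 pm

Minimum photon energy (maximum energy to electron):
E'_min = hc/λ' = 112.1843 keV

Maximum electron kinetic energy:
K_max = E₀ - E'_min = 200.0000 - 112.1843 = 87.8157 keV

(Intermediate values are shown rounded; full precision is carried through to the final answer.)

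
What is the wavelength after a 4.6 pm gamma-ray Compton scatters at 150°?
9.1276 pm

Using the Compton scattering formula:
λ' = λ + Δλ = λ + λ_C(1 - cos θ)

Given:
- Initial wavelength λ = 4.6 pm
- Scattering angle θ = 150°
- Compton wavelength λ_C ≈ 2.4263 pm

Calculate the shift:
Δλ = 2.4263 × (1 - cos(150°))
Δλ = 2.4263 × 1.8660
Δλ = 4.5276 pm

Final wavelength:
λ' = 4.6 + 4.5276 = 9.1276 pm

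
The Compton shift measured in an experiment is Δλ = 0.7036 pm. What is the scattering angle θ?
44.76°

From the Compton formula Δλ = λ_C(1 - cos θ), we can solve for θ:

cos θ = 1 - Δλ/λ_C

Given:
- Δλ = 0.7036 pm
- λ_C = h/(m_e·c) ≈ 2.42631024 pm

cos θ = 1 - 0.7036/2.42631024
cos θ = 1 - 0.289988
cos θ = 0.710012

θ = arccos(0.710012)
θ = 44.76°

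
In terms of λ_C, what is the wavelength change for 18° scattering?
0.0489 λ_C

The Compton shift formula is:
Δλ = λ_C(1 - cos θ)

Dividing both sides by λ_C:
Δλ/λ_C = 1 - cos θ

For θ = 18°:
Δλ/λ_C = 1 - cos(18°)
Δλ/λ_C = 1 - 0.9511
Δλ/λ_C = 0.0489

This means the shift is 0.0489 × λ_C = 0.1188 pm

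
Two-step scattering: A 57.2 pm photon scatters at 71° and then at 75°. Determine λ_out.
60.6347 pm

Apply Compton shift twice:

First scattering at θ₁ = 71°:
Δλ₁ = λ_C(1 - cos(71°))
Δλ₁ = 2.4263 × 0.6744
Δλ₁ = 1.6364 pm

After first scattering:
λ₁ = 57.2 + 1.6364 = 58.8364 pm

Second scattering at θ₂ = 75°:
Δλ₂ = λ_C(1 - cos(75°))
Δλ₂ = 2.4263 × 0.7412
Δλ₂ = 1.7983 pm

Final wavelength:
λ₂ = 58.8364 + 1.7983 = 60.6347 pm

Total shift: Δλ_total = 1.6364 + 1.7983 = 3.4347 pm

(Intermediate values are shown rounded; full precision is carried through to the final answer.)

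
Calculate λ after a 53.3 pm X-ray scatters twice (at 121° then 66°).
58.4154 pm

Apply Compton shift twice:

First scattering at θ₁ = 121°:
Δλ₁ = λ_C(1 - cos(121°))
Δλ₁ = 2.4263 × 1.5150
Δλ₁ = 3.6760 pm

After first scattering:
λ₁ = 53.3 + 3.6760 = 56.9760 pm

Second scattering at θ₂ = 66°:
Δλ₂ = λ_C(1 - cos(66°))
Δλ₂ = 2.4263 × 0.5933
Δλ₂ = 1.4394 pm

Final wavelength:
λ₂ = 56.9760 + 1.4394 = 58.4154 pm

Total shift: Δλ_total = 3.6760 + 1.4394 = 5.1154 pm

(Intermediate values are shown rounded; full precision is carried through to the final answer.)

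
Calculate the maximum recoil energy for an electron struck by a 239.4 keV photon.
115.8061 keV

Maximum energy transfer occurs at θ = 180° (backscattering).

Initial photon: E₀ = 239.4 keV → λ₀ = 5.1790 pm

Maximum Compton shift (at 180°):
Δλ_max = 2λ_C = 2 × 2.4263 = 4.8526 pm

Final wavelength:
λ' = 5.1790 + 4.8526 = 10.0316 pm

Minimum photon energy (maximum energy to electron):
E'_min = hc/λ' = 123.5939 keV

Maximum electron kinetic energy:
K_max = E₀ - E'_min = 239.4000 - 123.5939 = 115.8061 keV

(Intermediate values are shown rounded; full precision is carried through to the final answer.)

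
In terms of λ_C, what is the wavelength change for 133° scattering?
1.6820 λ_C

The Compton shift formula is:
Δλ = λ_C(1 - cos θ)

Dividing both sides by λ_C:
Δλ/λ_C = 1 - cos θ

For θ = 133°:
Δλ/λ_C = 1 - cos(133°)
Δλ/λ_C = 1 - -0.6820
Δλ/λ_C = 1.6820

This means the shift is 1.6820 × λ_C = 4.0810 pm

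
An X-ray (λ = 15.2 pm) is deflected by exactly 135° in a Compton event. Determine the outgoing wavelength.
19.3420 pm

Using the Compton formula: λ' = λ + λ_C(1 − cos θ)

For θ = 135°, cos θ = -√2/2 (exact) ≈ -0.7071, so:
1 − cos 135° = 1 − (-√2/2) ≈ 1.7071

Δλ = λ_C × 1.7071 = 2.4263 × 1.7071 = 4.1420 pm

λ' = 15.2 + 4.1420 = 19.3420 pm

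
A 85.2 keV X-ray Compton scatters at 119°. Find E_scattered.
68.2930 keV

First convert energy to wavelength:
λ = hc/E, with hc ≈ 1239.842 keV·pm (i.e. 1239.842 eV·nm)

For E = 85.2 keV = 85200 eV:
λ = 1239.842 keV·pm / 85.2 keV
λ = 14.5521 pm

Calculate the Compton shift:
Δλ = λ_C(1 - cos(119°)) = 2.4263 × 1.4848
Δλ = 3.6026 pm

Final wavelength:
λ' = 14.5521 + 3.6026 = 18.1547 pm

Final energy:
E' = hc/λ' = 1239.842 / 18.1547 = 68.2930 keV

(Intermediate values are shown rounded; full precision is carried through to the final answer.)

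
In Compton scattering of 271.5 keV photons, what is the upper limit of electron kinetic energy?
139.8716 keV

Maximum energy transfer occurs at θ = 180° (backscattering).

Initial photon: E₀ = 271.5 keV → λ₀ = 4.5666 pm

Maximum Compton shift (at 180°):
Δλ_max = 2λ_C = 2 × 2.4263 = 4.8526 pm

Final wavelength:
λ' = 4.5666 + 4.8526 = 9.4193 pm

Minimum photon energy (maximum energy to electron):
E'_min = hc/λ' = 131.6284 keV

Maximum electron kinetic energy:
K_max = E₀ - E'_min = 271.5000 - 131.6284 = 139.8716 keV

(Intermediate values are shown rounded; full precision is carried through to the final answer.)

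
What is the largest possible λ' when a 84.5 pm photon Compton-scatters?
89.3526 pm (at θ = 180°)

The Compton shift is Δλ = λ_C(1 − cos θ).

Since cos θ ranges from −1 to 1, the factor (1 − cos θ) ranges from 0 to 2; the maximum shift occurs at θ = 180° (backscattering):
Δλ_max = 2λ_C = 2 × 2.4263 pm = 4.8526 pm

Maximum scattered wavelength:
λ'_max = λ₀ + Δλ_max = 84.5 + 4.8526 = 89.3526 pm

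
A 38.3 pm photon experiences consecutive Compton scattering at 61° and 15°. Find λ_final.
39.6327 pm

Apply Compton shift twice:

First scattering at θ₁ = 61°:
Δλ₁ = λ_C(1 - cos(61°))
Δλ₁ = 2.4263 × 0.5152
Δλ₁ = 1.2500 pm

After first scattering:
λ₁ = 38.3 + 1.2500 = 39.5500 pm

Second scattering at θ₂ = 15°:
Δλ₂ = λ_C(1 - cos(15°))
Δλ₂ = 2.4263 × 0.0341
Δλ₂ = 0.0827 pm

Final wavelength:
λ₂ = 39.5500 + 0.0827 = 39.6327 pm

Total shift: Δλ_total = 1.2500 + 0.0827 = 1.3327 pm

(Intermediate values are shown rounded; full precision is carried through to the final answer.)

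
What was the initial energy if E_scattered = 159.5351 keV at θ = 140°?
355.5998 keV

Convert final energy to wavelength (hc ≈ 1239.842 keV·pm):
λ' = hc/E' = 1239.842 / 159.5351 = 7.7716 pm

Calculate the Compton shift:
Δλ = λ_C(1 - cos(140°))
Δλ = 2.4263 × (1 - cos(140°))
Δλ = 4.2850 pm

Initial wavelength:
λ = λ' - Δλ = 7.7716 - 4.2850 = 3.4866 pm

Initial energy:
E = hc/λ = 1239.842 / 3.4866 = 355.5998 keV

(Intermediate values are shown rounded; full precision is carried through to the final answer.)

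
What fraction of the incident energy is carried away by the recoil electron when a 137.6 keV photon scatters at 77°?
0.1727 (or 17.27%)

Calculate initial and final photon energies:

Initial: E₀ = 137.6 keV → λ₀ = 9.0105 pm
Compton shift: Δλ = 1.8805 pm
Final wavelength: λ' = 10.8910 pm
Final energy: E' = 113.8411 keV

Fractional energy loss:
(E₀ - E')/E₀ = (137.6000 - 113.8411)/137.6000
= 23.7589/137.6000
= 0.1727
= 17.27%

(Intermediate values are shown rounded; full precision is carried through to the final answer.)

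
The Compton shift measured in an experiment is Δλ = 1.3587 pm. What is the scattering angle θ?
63.90°

From the Compton formula Δλ = λ_C(1 - cos θ), we can solve for θ:

cos θ = 1 - Δλ/λ_C

Given:
- Δλ = 1.3587 pm
- λ_C = h/(m_e·c) ≈ 2.42631024 pm

cos θ = 1 - 1.3587/2.42631024
cos θ = 1 - 0.559986
cos θ = 0.440014

θ = arccos(0.440014)
θ = 63.90°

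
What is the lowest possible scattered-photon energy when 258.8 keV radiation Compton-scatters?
128.5696 keV (at θ = 180°)

The scattered photon has minimum energy when its wavelength is maximum, i.e., when the Compton shift Δλ = λ_C(1 − cos θ) is maximum. This occurs at θ = 180° (backscattering), giving Δλ_max = 2λ_C = 4.8526 pm.

Initial wavelength: λ₀ = hc/E₀ = 4.7907 pm
Maximum final wavelength: λ'_max = λ₀ + 2λ_C = 4.7907 + 4.8526 = 9.6434 pm
Minimum final energy: E'_min = hc/λ'_max = 128.5696 keV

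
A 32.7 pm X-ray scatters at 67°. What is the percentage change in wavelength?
4.5207%

Calculate the Compton shift:
Δλ = λ_C(1 - cos(67°))
Δλ = 2.4263 × (1 - cos(67°))
Δλ = 2.4263 × 0.6093
Δλ = 1.4783 pm

Percentage change:
(Δλ/λ₀) × 100 = (1.4783/32.7) × 100
= 4.5207%

(Intermediate values are shown rounded; full precision is carried through to the final answer.)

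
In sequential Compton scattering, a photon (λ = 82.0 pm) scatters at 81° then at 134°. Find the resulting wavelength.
88.1585 pm

Apply Compton shift twice:

First scattering at θ₁ = 81°:
Δλ₁ = λ_C(1 - cos(81°))
Δλ₁ = 2.4263 × 0.8436
Δλ₁ = 2.0468 pm

After first scattering:
λ₁ = 82.0 + 2.0468 = 84.0468 pm

Second scattering at θ₂ = 134°:
Δλ₂ = λ_C(1 - cos(134°))
Δλ₂ = 2.4263 × 1.6947
Δλ₂ = 4.1118 pm

Final wavelength:
λ₂ = 84.0468 + 4.1118 = 88.1585 pm

Total shift: Δλ_total = 2.0468 + 4.1118 = 6.1585 pm

(Intermediate values are shown rounded; full precision is carried through to the final answer.)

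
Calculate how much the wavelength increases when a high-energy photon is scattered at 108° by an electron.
3.1761 pm

Using the Compton scattering formula:
Δλ = λ_C(1 - cos θ)

where λ_C = h/(m_e·c) ≈ 2.4263 pm is the Compton wavelength of an electron.

For θ = 108°:
cos(108°) = -0.3090
1 - cos(108°) = 1.3090

Δλ = 2.4263 × 1.3090
Δλ = 3.1761 pm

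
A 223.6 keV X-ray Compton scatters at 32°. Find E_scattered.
209.6597 keV

First convert energy to wavelength:
λ = hc/E, with hc ≈ 1239.842 keV·pm (i.e. 1239.842 eV·nm)

For E = 223.6 keV = 223600 eV:
λ = 1239.842 keV·pm / 223.6 keV
λ = 5.5449 pm

Calculate the Compton shift:
Δλ = λ_C(1 - cos(32°)) = 2.4263 × 0.1520
Δλ = 0.3687 pm

Final wavelength:
λ' = 5.5449 + 0.3687 = 5.9136 pm

Final energy:
E' = hc/λ' = 1239.842 / 5.9136 = 209.6597 keV

(Intermediate values are shown rounded; full precision is carried through to the final answer.)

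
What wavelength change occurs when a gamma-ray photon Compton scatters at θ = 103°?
2.9721 pm

Using the Compton scattering formula:
Δλ = λ_C(1 - cos θ)

where λ_C = h/(m_e·c) ≈ 2.4263 pm is the Compton wavelength of an electron.

For θ = 103°:
cos(103°) = -0.2250
1 - cos(103°) = 1.2250

Δλ = 2.4263 × 1.2250
Δλ = 2.9721 pm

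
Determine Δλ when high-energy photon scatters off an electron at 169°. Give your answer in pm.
4.8080 pm

Using the Compton scattering formula:
Δλ = λ_C(1 - cos θ)

where λ_C = h/(m_e·c) ≈ 2.4263 pm is the Compton wavelength of an electron.

For θ = 169°:
cos(169°) = -0.9816
1 - cos(169°) = 1.9816

Δλ = 2.4263 × 1.9816
Δλ = 4.8080 pm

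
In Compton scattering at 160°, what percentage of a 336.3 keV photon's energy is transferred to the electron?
0.5607 (or 56.07%)

Calculate initial and final photon energies:

Initial: E₀ = 336.3 keV → λ₀ = 3.6867 pm
Compton shift: Δλ = 4.7063 pm
Final wavelength: λ' = 8.3930 pm
Final energy: E' = 147.7232 keV

Fractional energy loss:
(E₀ - E')/E₀ = (336.3000 - 147.7232)/336.3000
= 188.5768/336.3000
= 0.5607
= 56.07%

(Intermediate values are shown rounded; full precision is carried through to the final answer.)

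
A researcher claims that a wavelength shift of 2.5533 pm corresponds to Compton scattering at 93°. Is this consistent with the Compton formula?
Yes, consistent

Calculate the expected shift for θ = 93°:

Δλ_expected = λ_C(1 - cos(93°))
Δλ_expected = 2.4263 × (1 - cos(93°))
Δλ_expected = 2.4263 × 1.0523
Δλ_expected = 2.5533 pm

Given shift: 2.5533 pm
Expected shift: 2.5533 pm
Difference: 0.0000 pm

The values match. This is consistent with Compton scattering at the stated angle.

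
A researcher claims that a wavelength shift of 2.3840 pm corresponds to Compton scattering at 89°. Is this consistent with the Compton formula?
Yes, consistent

Calculate the expected shift for θ = 89°:

Δλ_expected = λ_C(1 - cos(89°))
Δλ_expected = 2.4263 × (1 - cos(89°))
Δλ_expected = 2.4263 × 0.9825
Δλ_expected = 2.3840 pm

Given shift: 2.3840 pm
Expected shift: 2.3840 pm
Difference: 0.0000 pm

The values match. This is consistent with Compton scattering at the stated angle.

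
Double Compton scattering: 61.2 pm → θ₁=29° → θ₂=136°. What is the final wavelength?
65.6759 pm

Apply Compton shift twice:

First scattering at θ₁ = 29°:
Δλ₁ = λ_C(1 - cos(29°))
Δλ₁ = 2.4263 × 0.1254
Δλ₁ = 0.3042 pm

After first scattering:
λ₁ = 61.2 + 0.3042 = 61.5042 pm

Second scattering at θ₂ = 136°:
Δλ₂ = λ_C(1 - cos(136°))
Δλ₂ = 2.4263 × 1.7193
Δλ₂ = 4.1717 pm

Final wavelength:
λ₂ = 61.5042 + 4.1717 = 65.6759 pm

Total shift: Δλ_total = 0.3042 + 4.1717 = 4.4759 pm

(Intermediate values are shown rounded; full precision is carried through to the final answer.)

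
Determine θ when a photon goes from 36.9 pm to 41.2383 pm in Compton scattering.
142.00°

First find the wavelength shift:
Δλ = λ' - λ = 41.2383 - 36.9 = 4.3383 pm

Using Δλ = λ_C(1 - cos θ), with λ_C = h/(m_e·c) ≈ 2.42631024 pm:
cos θ = 1 - Δλ/λ_C
cos θ = 1 - 4.3383/2.42631024
cos θ = -0.788024

θ = arccos(-0.788024)
θ = 142.00°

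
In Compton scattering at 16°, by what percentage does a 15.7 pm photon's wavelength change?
0.5987%

Calculate the Compton shift:
Δλ = λ_C(1 - cos(16°))
Δλ = 2.4263 × (1 - cos(16°))
Δλ = 2.4263 × 0.0387
Δλ = 0.0940 pm

Percentage change:
(Δλ/λ₀) × 100 = (0.0940/15.7) × 100
= 0.5987%

(Intermediate values are shown rounded; full precision is carried through to the final answer.)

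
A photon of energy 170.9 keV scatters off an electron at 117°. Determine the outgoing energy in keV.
114.9853 keV

First convert energy to wavelength:
λ = hc/E, with hc ≈ 1239.842 keV·pm (i.e. 1239.842 eV·nm)

For E = 170.9 keV = 170900 eV:
λ = 1239.842 keV·pm / 170.9 keV
λ = 7.2548 pm

Calculate the Compton shift:
Δλ = λ_C(1 - cos(117°)) = 2.4263 × 1.4540
Δλ = 3.5278 pm

Final wavelength:
λ' = 7.2548 + 3.5278 = 10.7826 pm

Final energy:
E' = hc/λ' = 1239.842 / 10.7826 = 114.9853 keV

(Intermediate values are shown rounded; full precision is carried through to the final answer.)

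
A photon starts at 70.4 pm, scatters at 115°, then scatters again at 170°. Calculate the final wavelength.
78.6675 pm

Apply Compton shift twice:

First scattering at θ₁ = 115°:
Δλ₁ = λ_C(1 - cos(115°))
Δλ₁ = 2.4263 × 1.4226
Δλ₁ = 3.4517 pm

After first scattering:
λ₁ = 70.4 + 3.4517 = 73.8517 pm

Second scattering at θ₂ = 170°:
Δλ₂ = λ_C(1 - cos(170°))
Δλ₂ = 2.4263 × 1.9848
Δλ₂ = 4.8158 pm

Final wavelength:
λ₂ = 73.8517 + 4.8158 = 78.6675 pm

Total shift: Δλ_total = 3.4517 + 4.8158 = 8.2675 pm

(Intermediate values are shown rounded; full precision is carried through to the final answer.)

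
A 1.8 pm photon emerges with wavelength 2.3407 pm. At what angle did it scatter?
39.00°

First find the wavelength shift:
Δλ = λ' - λ = 2.3407 - 1.8 = 0.5407 pm

Using Δλ = λ_C(1 - cos θ), with λ_C = h/(m_e·c) ≈ 2.42631024 pm:
cos θ = 1 - Δλ/λ_C
cos θ = 1 - 0.5407/2.42631024
cos θ = 0.777151

θ = arccos(0.777151)
θ = 39.00°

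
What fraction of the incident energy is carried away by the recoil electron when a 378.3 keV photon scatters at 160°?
0.5895 (or 58.95%)

Calculate initial and final photon energies:

Initial: E₀ = 378.3 keV → λ₀ = 3.2774 pm
Compton shift: Δλ = 4.7063 pm
Final wavelength: λ' = 7.9837 pm
Final energy: E' = 155.2967 keV

Fractional energy loss:
(E₀ - E')/E₀ = (378.3000 - 155.2967)/378.3000
= 223.0033/378.3000
= 0.5895
= 58.95%

(Intermediate values are shown rounded; full precision is carried through to the final answer.)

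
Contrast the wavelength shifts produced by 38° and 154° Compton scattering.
154° produces the larger shift by a factor of 8.957

Calculate both shifts using Δλ = λ_C(1 - cos θ):

For θ₁ = 38°:
Δλ₁ = 2.4263 × (1 - cos(38°))
Δλ₁ = 2.4263 × 0.2120
Δλ₁ = 0.5144 pm

For θ₂ = 154°:
Δλ₂ = 2.4263 × (1 - cos(154°))
Δλ₂ = 2.4263 × 1.8988
Δλ₂ = 4.6071 pm

The 154° angle produces the larger shift.
Ratio: 4.6071/0.5144 = 8.957

(Intermediate values are shown rounded; full precision is carried through to the final answer.)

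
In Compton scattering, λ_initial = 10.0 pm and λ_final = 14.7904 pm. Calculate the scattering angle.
167.00°

First find the wavelength shift:
Δλ = λ' - λ = 14.7904 - 10.0 = 4.7904 pm

Using Δλ = λ_C(1 - cos θ), with λ_C = h/(m_e·c) ≈ 2.42631024 pm:
cos θ = 1 - Δλ/λ_C
cos θ = 1 - 4.7904/2.42631024
cos θ = -0.974356

θ = arccos(-0.974356)
θ = 167.00°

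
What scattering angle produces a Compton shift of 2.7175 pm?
96.89°

From the Compton formula Δλ = λ_C(1 - cos θ), we can solve for θ:

cos θ = 1 - Δλ/λ_C

Given:
- Δλ = 2.7175 pm
- λ_C = h/(m_e·c) ≈ 2.42631024 pm

cos θ = 1 - 2.7175/2.42631024
cos θ = 1 - 1.120013
cos θ = -0.120013

θ = arccos(-0.120013)
θ = 96.89°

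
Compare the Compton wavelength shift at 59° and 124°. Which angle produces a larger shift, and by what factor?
124° produces the larger shift by a factor of 3.215

Calculate both shifts using Δλ = λ_C(1 - cos θ):

For θ₁ = 59°:
Δλ₁ = 2.4263 × (1 - cos(59°))
Δλ₁ = 2.4263 × 0.4850
Δλ₁ = 1.1767 pm

For θ₂ = 124°:
Δλ₂ = 2.4263 × (1 - cos(124°))
Δλ₂ = 2.4263 × 1.5592
Δλ₂ = 3.7831 pm

The 124° angle produces the larger shift.
Ratio: 3.7831/1.1767 = 3.215

(Intermediate values are shown rounded; full precision is carried through to the final answer.)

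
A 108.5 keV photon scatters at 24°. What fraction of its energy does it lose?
0.0180 (or 1.80%)

Calculate initial and final photon energies:

Initial: E₀ = 108.5 keV → λ₀ = 11.4271 pm
Compton shift: Δλ = 0.2098 pm
Final wavelength: λ' = 11.6369 pm
Final energy: E' = 106.5442 keV

Fractional energy loss:
(E₀ - E')/E₀ = (108.5000 - 106.5442)/108.5000
= 1.9558/108.5000
= 0.0180
= 1.80%

(Intermediate values are shown rounded; full precision is carried through to the final answer.)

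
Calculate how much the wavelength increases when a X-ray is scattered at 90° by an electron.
2.4263 pm

Using the Compton scattering formula:
Δλ = λ_C(1 - cos θ)

where λ_C = h/(m_e·c) ≈ 2.4263 pm is the Compton wavelength of an electron.

For θ = 90°:
cos(90°) = 0.0000
1 - cos(90°) = 1.0000

Δλ = 2.4263 × 1.0000
Δλ = 2.4263 pm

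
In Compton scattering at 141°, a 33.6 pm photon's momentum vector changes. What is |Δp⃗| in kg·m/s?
3.5072e-23 kg·m/s

Photon momentum magnitude is p = h/λ.

Initial momentum:
p₀ = h/λ = 6.6261e-34/3.3600e-11 = 1.9720e-23 kg·m/s

After scattering:
λ' = λ + Δλ = 33.6 + 4.3119 = 37.9119 pm
p' = h/λ' = 6.6261e-34/3.7912e-11 = 1.7478e-23 kg·m/s

Momentum is a vector; the scattered photon's direction makes angle θ = 141° with the incident direction. The magnitude of the vector change Δp⃗ = p⃗₀ − p⃗' is found from the law of cosines:
|Δp⃗|² = p₀² + p'² − 2p₀p'cos θ
|Δp⃗|² = (1.9720e-23)² + (1.7478e-23)² − 2·1.9720e-23·1.7478e-23·cos(141°)
|Δp⃗| = 3.5072e-23 kg·m/s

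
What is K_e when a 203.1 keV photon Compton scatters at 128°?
79.4211 keV

By energy conservation: K_e = E_initial - E_final

First find the scattered photon energy:
Initial wavelength: λ = hc/E = 6.1046 pm
Compton shift: Δλ = λ_C(1 - cos(128°)) = 3.9201 pm
Final wavelength: λ' = 6.1046 + 3.9201 = 10.0247 pm
Final photon energy: E' = hc/λ' = 123.6789 keV

Electron kinetic energy:
K_e = E - E' = 203.1000 - 123.6789 = 79.4211 keV

(Intermediate values are shown rounded; full precision is carried through to the final answer.)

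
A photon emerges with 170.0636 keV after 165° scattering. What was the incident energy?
491.9003 keV

Convert final energy to wavelength (hc ≈ 1239.842 keV·pm):
λ' = hc/E' = 1239.842 / 170.0636 = 7.2905 pm

Calculate the Compton shift:
Δλ = λ_C(1 - cos(165°))
Δλ = 2.4263 × (1 - cos(165°))
Δλ = 4.7699 pm

Initial wavelength:
λ = λ' - Δλ = 7.2905 - 4.7699 = 2.5205 pm

Initial energy:
E = hc/λ = 1239.842 / 2.5205 = 491.9003 keV

(Intermediate values are shown rounded; full precision is carried through to the final answer.)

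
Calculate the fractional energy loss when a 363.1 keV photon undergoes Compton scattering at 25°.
0.0624 (or 6.24%)

Calculate initial and final photon energies:

Initial: E₀ = 363.1 keV → λ₀ = 3.4146 pm
Compton shift: Δλ = 0.2273 pm
Final wavelength: λ' = 3.6419 pm
Final energy: E' = 340.4356 keV

Fractional energy loss:
(E₀ - E')/E₀ = (363.1000 - 340.4356)/363.1000
= 22.6644/363.1000
= 0.0624
= 6.24%

(Intermediate values are shown rounded; full precision is carried through to the final answer.)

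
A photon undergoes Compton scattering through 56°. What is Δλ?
1.0695 pm

Using the Compton scattering formula:
Δλ = λ_C(1 - cos θ)

where λ_C = h/(m_e·c) ≈ 2.4263 pm is the Compton wavelength of an electron.

For θ = 56°:
cos(56°) = 0.5592
1 - cos(56°) = 0.4408

Δλ = 2.4263 × 0.4408
Δλ = 1.0695 pm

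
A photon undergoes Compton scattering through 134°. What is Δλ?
4.1118 pm

Using the Compton scattering formula:
Δλ = λ_C(1 - cos θ)

where λ_C = h/(m_e·c) ≈ 2.4263 pm is the Compton wavelength of an electron.

For θ = 134°:
cos(134°) = -0.6947
1 - cos(134°) = 1.6947

Δλ = 2.4263 × 1.6947
Δλ = 4.1118 pm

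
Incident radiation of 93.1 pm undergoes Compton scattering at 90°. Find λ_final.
95.5263 pm

Using the Compton scattering formula:
λ' = λ + Δλ = λ + λ_C(1 - cos θ)

Given:
- Initial wavelength λ = 93.1 pm
- Scattering angle θ = 90°
- Compton wavelength λ_C ≈ 2.4263 pm

Calculate the shift:
Δλ = 2.4263 × (1 - cos(90°))
Δλ = 2.4263 × 1.0000
Δλ = 2.4263 pm

Final wavelength:
λ' = 93.1 + 2.4263 = 95.5263 pm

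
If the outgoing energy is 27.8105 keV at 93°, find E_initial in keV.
29.5000 keV

Convert final energy to wavelength (hc ≈ 1239.842 keV·pm):
λ' = hc/E' = 1239.842 / 27.8105 = 44.5818 pm

Calculate the Compton shift:
Δλ = λ_C(1 - cos(93°))
Δλ = 2.4263 × (1 - cos(93°))
Δλ = 2.5533 pm

Initial wavelength:
λ = λ' - Δλ = 44.5818 - 2.5533 = 42.0285 pm

Initial energy:
E = hc/λ = 1239.842 / 42.0285 = 29.5000 keV

(Intermediate values are shown rounded; full precision is carried through to the final answer.)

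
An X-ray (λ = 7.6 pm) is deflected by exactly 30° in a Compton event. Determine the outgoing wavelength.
7.9251 pm

Using the Compton formula: λ' = λ + λ_C(1 − cos θ)

For θ = 30°, cos θ = √3/2 (exact) ≈ 0.8660, so:
1 − cos 30° = 1 − (√3/2) ≈ 0.1340

Δλ = λ_C × 0.1340 = 2.4263 × 0.1340 = 0.3251 pm

λ' = 7.6 + 0.3251 = 7.9251 pm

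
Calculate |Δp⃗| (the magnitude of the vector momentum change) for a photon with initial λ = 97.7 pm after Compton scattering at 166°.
1.3149e-23 kg·m/s

Photon momentum magnitude is p = h/λ.

Initial momentum:
p₀ = h/λ = 6.6261e-34/9.7700e-11 = 6.7821e-24 kg·m/s

After scattering:
λ' = λ + Δλ = 97.7 + 4.7805 = 102.4805 pm
p' = h/λ' = 6.6261e-34/1.0248e-10 = 6.4657e-24 kg·m/s

Momentum is a vector; the scattered photon's direction makes angle θ = 166° with the incident direction. The magnitude of the vector change Δp⃗ = p⃗₀ − p⃗' is found from the law of cosines:
|Δp⃗|² = p₀² + p'² − 2p₀p'cos θ
|Δp⃗|² = (6.7821e-24)² + (6.4657e-24)² − 2·6.7821e-24·6.4657e-24·cos(166°)
|Δp⃗| = 1.3149e-23 kg·m/s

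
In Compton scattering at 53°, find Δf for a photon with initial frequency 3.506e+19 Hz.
3.559e+18 Hz (decrease)

Convert frequency to wavelength (c = 299792458 m/s):
λ₀ = c/f₀ = 299792458/3.506e+19 = 8.5508402e-12 m = 8.5508 pm

Calculate Compton shift:
Δλ = λ_C(1 - cos(53°)) = 0.9661 pm

Final wavelength:
λ' = λ₀ + Δλ = 8.5508 + 0.9661 = 9.5170 pm

Final frequency:
f' = c/λ' = 299792458/9.5169605e-12 = 3.1500862e+19 Hz

Frequency shift (decrease):
Δf = f₀ - f' = 3.506e+19 - 3.1500862e+19 = 3.559e+18 Hz

(Intermediate values are shown rounded; full precision is carried through to the final answer.)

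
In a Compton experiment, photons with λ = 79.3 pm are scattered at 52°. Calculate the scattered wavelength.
80.2325 pm

Using the Compton scattering formula:
λ' = λ + Δλ = λ + λ_C(1 - cos θ)

Given:
- Initial wavelength λ = 79.3 pm
- Scattering angle θ = 52°
- Compton wavelength λ_C ≈ 2.4263 pm

Calculate the shift:
Δλ = 2.4263 × (1 - cos(52°))
Δλ = 2.4263 × 0.3843
Δλ = 0.9325 pm

Final wavelength:
λ' = 79.3 + 0.9325 = 80.2325 pm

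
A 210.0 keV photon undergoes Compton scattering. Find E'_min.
115.2631 keV (at θ = 180°)

The scattered photon has minimum energy when its wavelength is maximum, i.e., when the Compton shift Δλ = λ_C(1 − cos θ) is maximum. This occurs at θ = 180° (backscattering), giving Δλ_max = 2λ_C = 4.8526 pm.

Initial wavelength: λ₀ = hc/E₀ = 5.9040 pm
Maximum final wavelength: λ'_max = λ₀ + 2λ_C = 5.9040 + 4.8526 = 10.7566 pm
Minimum final energy: E'_min = hc/λ'_max = 115.2631 keV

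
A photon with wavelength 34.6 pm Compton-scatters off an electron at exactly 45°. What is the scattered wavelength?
35.3106 pm

Using the Compton formula: λ' = λ + λ_C(1 − cos θ)

For θ = 45°, cos θ = √2/2 (exact) ≈ 0.7071, so:
1 − cos 45° = 1 − (√2/2) ≈ 0.2929

Δλ = λ_C × 0.2929 = 2.4263 × 0.2929 = 0.7106 pm

λ' = 34.6 + 0.7106 = 35.3106 pm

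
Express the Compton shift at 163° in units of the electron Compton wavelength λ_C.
1.9563 λ_C

The Compton shift formula is:
Δλ = λ_C(1 - cos θ)

Dividing both sides by λ_C:
Δλ/λ_C = 1 - cos θ

For θ = 163°:
Δλ/λ_C = 1 - cos(163°)
Δλ/λ_C = 1 - -0.9563
Δλ/λ_C = 1.9563

This means the shift is 1.9563 × λ_C = 4.7466 pm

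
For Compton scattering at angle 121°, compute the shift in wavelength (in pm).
3.6760 pm

Using the Compton scattering formula:
Δλ = λ_C(1 - cos θ)

where λ_C = h/(m_e·c) ≈ 2.4263 pm is the Compton wavelength of an electron.

For θ = 121°:
cos(121°) = -0.5150
1 - cos(121°) = 1.5150

Δλ = 2.4263 × 1.5150
Δλ = 3.6760 pm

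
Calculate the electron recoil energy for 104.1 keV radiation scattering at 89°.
17.3618 keV

By energy conservation: K_e = E_initial - E_final

First find the scattered photon energy:
Initial wavelength: λ = hc/E = 11.9101 pm
Compton shift: Δλ = λ_C(1 - cos(89°)) = 2.3840 pm
Final wavelength: λ' = 11.9101 + 2.3840 = 14.2941 pm
Final photon energy: E' = hc/λ' = 86.7382 keV

Electron kinetic energy:
K_e = E - E' = 104.1000 - 86.7382 = 17.3618 keV

(Intermediate values are shown rounded; full precision is carried through to the final answer.)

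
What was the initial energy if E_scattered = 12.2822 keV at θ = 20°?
12.3000 keV

Convert final energy to wavelength (hc ≈ 1239.842 keV·pm):
λ' = hc/E' = 1239.842 / 12.2822 = 100.9462 pm

Calculate the Compton shift:
Δλ = λ_C(1 - cos(20°))
Δλ = 2.4263 × (1 - cos(20°))
Δλ = 0.1463 pm

Initial wavelength:
λ = λ' - Δλ = 100.9462 - 0.1463 = 100.7999 pm

Initial energy:
E = hc/λ = 1239.842 / 100.7999 = 12.3000 keV

(Intermediate values are shown rounded; full precision is carried through to the final answer.)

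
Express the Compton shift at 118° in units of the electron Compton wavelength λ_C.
1.4695 λ_C

The Compton shift formula is:
Δλ = λ_C(1 - cos θ)

Dividing both sides by λ_C:
Δλ/λ_C = 1 - cos θ

For θ = 118°:
Δλ/λ_C = 1 - cos(118°)
Δλ/λ_C = 1 - -0.4695
Δλ/λ_C = 1.4695

This means the shift is 1.4695 × λ_C = 3.5654 pm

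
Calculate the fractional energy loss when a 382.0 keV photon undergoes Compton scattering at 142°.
0.5720 (or 57.20%)

Calculate initial and final photon energies:

Initial: E₀ = 382.0 keV → λ₀ = 3.2457 pm
Compton shift: Δλ = 4.3383 pm
Final wavelength: λ' = 7.5839 pm
Final energy: E' = 163.4828 keV

Fractional energy loss:
(E₀ - E')/E₀ = (382.0000 - 163.4828)/382.0000
= 218.5172/382.0000
= 0.5720
= 57.20%

(Intermediate values are shown rounded; full precision is carried through to the final answer.)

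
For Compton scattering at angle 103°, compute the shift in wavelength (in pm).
2.9721 pm

Using the Compton scattering formula:
Δλ = λ_C(1 - cos θ)

where λ_C = h/(m_e·c) ≈ 2.4263 pm is the Compton wavelength of an electron.

For θ = 103°:
cos(103°) = -0.2250
1 - cos(103°) = 1.2250

Δλ = 2.4263 × 1.2250
Δλ = 2.9721 pm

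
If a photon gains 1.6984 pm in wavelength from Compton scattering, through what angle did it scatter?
72.54°

From the Compton formula Δλ = λ_C(1 - cos θ), we can solve for θ:

cos θ = 1 - Δλ/λ_C

Given:
- Δλ = 1.6984 pm
- λ_C = h/(m_e·c) ≈ 2.42631024 pm

cos θ = 1 - 1.6984/2.42631024
cos θ = 1 - 0.699993
cos θ = 0.300007

θ = arccos(0.300007)
θ = 72.54°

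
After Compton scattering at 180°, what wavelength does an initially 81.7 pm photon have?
86.5526 pm

Using the Compton formula: λ' = λ + λ_C(1 − cos θ)

For θ = 180°, cos θ = -1 (exact) = -1.0000, so:
1 − cos 180° = 1 − (-1) = 2.0000

Δλ = λ_C × 2.0000 = 2.4263 × 2.0000 = 4.8526 pm

λ' = 81.7 + 4.8526 = 86.5526 pm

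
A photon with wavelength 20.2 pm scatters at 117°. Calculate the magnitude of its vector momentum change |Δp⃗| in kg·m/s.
5.1841e-23 kg·m/s

Photon momentum magnitude is p = h/λ.

Initial momentum:
p₀ = h/λ = 6.6261e-34/2.0200e-11 = 3.2802e-23 kg·m/s

After scattering:
λ' = λ + Δλ = 20.2 + 3.5278 = 23.7278 pm
p' = h/λ' = 6.6261e-34/2.3728e-11 = 2.7925e-23 kg·m/s

Momentum is a vector; the scattered photon's direction makes angle θ = 117° with the incident direction. The magnitude of the vector change Δp⃗ = p⃗₀ − p⃗' is found from the law of cosines:
|Δp⃗|² = p₀² + p'² − 2p₀p'cos θ
|Δp⃗|² = (3.2802e-23)² + (2.7925e-23)² − 2·3.2802e-23·2.7925e-23·cos(117°)
|Δp⃗| = 5.1841e-23 kg·m/s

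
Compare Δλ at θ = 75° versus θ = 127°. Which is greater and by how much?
127° produces the larger shift by a factor of 2.161

Calculate both shifts using Δλ = λ_C(1 - cos θ):

For θ₁ = 75°:
Δλ₁ = 2.4263 × (1 - cos(75°))
Δλ₁ = 2.4263 × 0.7412
Δλ₁ = 1.7983 pm

For θ₂ = 127°:
Δλ₂ = 2.4263 × (1 - cos(127°))
Δλ₂ = 2.4263 × 1.6018
Δλ₂ = 3.8865 pm

The 127° angle produces the larger shift.
Ratio: 3.8865/1.7983 = 2.161

(Intermediate values are shown rounded; full precision is carried through to the final answer.)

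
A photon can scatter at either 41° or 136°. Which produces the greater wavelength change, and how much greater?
136° produces the larger shift by a factor of 7.009

Calculate both shifts using Δλ = λ_C(1 - cos θ):

For θ₁ = 41°:
Δλ₁ = 2.4263 × (1 - cos(41°))
Δλ₁ = 2.4263 × 0.2453
Δλ₁ = 0.5952 pm

For θ₂ = 136°:
Δλ₂ = 2.4263 × (1 - cos(136°))
Δλ₂ = 2.4263 × 1.7193
Δλ₂ = 4.1717 pm

The 136° angle produces the larger shift.
Ratio: 4.1717/0.5952 = 7.009

(Intermediate values are shown rounded; full precision is carried through to the final answer.)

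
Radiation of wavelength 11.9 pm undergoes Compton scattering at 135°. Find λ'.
16.0420 pm

Using the Compton formula: λ' = λ + λ_C(1 − cos θ)

For θ = 135°, cos θ = -√2/2 (exact) ≈ -0.7071, so:
1 − cos 135° = 1 − (-√2/2) ≈ 1.7071

Δλ = λ_C × 1.7071 = 2.4263 × 1.7071 = 4.1420 pm

λ' = 11.9 + 4.1420 = 16.0420 pm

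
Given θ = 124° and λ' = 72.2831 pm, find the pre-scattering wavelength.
68.5000 pm

From λ' = λ + Δλ, we have λ = λ' - Δλ

First calculate the Compton shift:
Δλ = λ_C(1 - cos θ)
Δλ = 2.4263 × (1 - cos(124°))
Δλ = 2.4263 × 1.5592
Δλ = 3.7831 pm

Initial wavelength:
λ = λ' - Δλ
λ = 72.2831 - 3.7831
λ = 68.5000 pm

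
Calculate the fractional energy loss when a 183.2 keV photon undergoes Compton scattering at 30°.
0.0458 (or 4.58%)

Calculate initial and final photon energies:

Initial: E₀ = 183.2 keV → λ₀ = 6.7677 pm
Compton shift: Δλ = 0.3251 pm
Final wavelength: λ' = 7.0928 pm
Final energy: E' = 174.8039 keV

Fractional energy loss:
(E₀ - E')/E₀ = (183.2000 - 174.8039)/183.2000
= 8.3961/183.2000
= 0.0458
= 4.58%

(Intermediate values are shown rounded; full precision is carried through to the final answer.)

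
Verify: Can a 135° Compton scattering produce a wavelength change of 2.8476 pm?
No, inconsistent

Calculate the expected shift for θ = 135°:

Δλ_expected = λ_C(1 - cos(135°))
Δλ_expected = 2.4263 × (1 - cos(135°))
Δλ_expected = 2.4263 × 1.7071
Δλ_expected = 4.1420 pm

Given shift: 2.8476 pm
Expected shift: 4.1420 pm
Difference: 1.2943 pm

The values do not match. The given shift corresponds to θ ≈ 100.0°, not 135°.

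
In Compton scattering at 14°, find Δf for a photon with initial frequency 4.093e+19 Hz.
3.988e+17 Hz (decrease)

Convert frequency to wavelength (c = 299792458 m/s):
λ₀ = c/f₀ = 299792458/4.093e+19 = 7.3245164e-12 m = 7.3245 pm

Calculate Compton shift:
Δλ = λ_C(1 - cos(14°)) = 0.0721 pm

Final wavelength:
λ' = λ₀ + Δλ = 7.3245 + 0.0721 = 7.3966 pm

Final frequency:
f' = c/λ' = 299792458/7.3965882e-12 = 4.0531181e+19 Hz

Frequency shift (decrease):
Δf = f₀ - f' = 4.093e+19 - 4.0531181e+19 = 3.988e+17 Hz

(Intermediate values are shown rounded; full precision is carried through to the final answer.)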